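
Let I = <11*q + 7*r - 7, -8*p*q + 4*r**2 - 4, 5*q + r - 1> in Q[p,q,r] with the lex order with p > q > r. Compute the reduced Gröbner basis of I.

f_1 = 11*q + 7*r - 7, LT = q.
f_2 = -8*p*q + 4*r**2 - 4, LT = p*q.
f_3 = 5*q + r - 1, LT = q.

S(f_1,f_2): lcm = p*q. S = 7/11*p*r - 7/11*p + 1/2*r**2 - 1/2.
  leading term p*r: no divisor's leading term divides it; move 7/11*p*r to the remainder.
  leading term p: no divisor's leading term divides it; move -7/11*p to the remainder.
  leading term r**2: no divisor's leading term divides it; move 1/2*r**2 to the remainder.
  leading term 1: no divisor's leading term divides it; move -1/2 to the remainder.
  remainder 7/11*p*r - 7/11*p + 1/2*r**2 - 1/2 ≠ 0; add g_4 = 7/11*p*r - 7/11*p + 1/2*r**2 - 1/2 to the basis.

S(f_1,f_3): lcm = q. S = 24/55*r - 24/55.
  leading term r: no divisor's leading term divides it; move 24/55*r to the remainder.
  leading term 1: no divisor's leading term divides it; move -24/55 to the remainder.
  remainder 24/55*r - 24/55 ≠ 0; add g_5 = 24/55*r - 24/55 to the basis.

The other S-polynomials (S(f_2,f_3), S(f_1,g_4), S(f_2,g_4), S(f_3,g_4), S(f_1,g_5), S(f_2,g_5), S(f_3,g_5), S(g_4,g_5)) all reduce to 0 modulo the current basis, so we have a Gröbner basis.
Inter-reduce: drop elements whose leading term is divisible by another's, tail-reduce, and make monic.

G = {q, r - 1}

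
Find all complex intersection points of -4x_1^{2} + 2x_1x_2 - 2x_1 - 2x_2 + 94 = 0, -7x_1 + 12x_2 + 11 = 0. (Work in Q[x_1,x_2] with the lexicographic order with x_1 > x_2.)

Compute a lex Gröbner basis by Buchberger's algorithm.
f_1 = -4x_1^{2} + 2x_1x_2 - 2x_1 - 2x_2 + 94, LT = x_1^{2}.
f_2 = -7x_1 + 12x_2 + 11, LT = x_1.

S(f_1,f_2): lcm = x_1^{2}. S = \tfrac{17}{14}x_1x_2 + \tfrac{29}{14}x_1 + \tfrac{1}{2}x_2 - \tfrac{47}{2}.
  leading term x_1x_2: subtract (-\tfrac{17}{98}x_2)·f_2 from \tfrac{17}{14}x_1x_2 + \tfrac{29}{14}x_1 + \tfrac{1}{2}x_2 - \tfrac{47}{2} → \tfrac{29}{14}x_1 + \tfrac{102}{49}x_2^{2} + \tfrac{118}{49}x_2 - \tfrac{47}{2}
  leading term x_1: subtract (-\tfrac{29}{98})·f_2 from \tfrac{29}{14}x_1 + \tfrac{102}{49}x_2^{2} + \tfrac{118}{49}x_2 - \tfrac{47}{2} → \tfrac{102}{49}x_2^{2} + \tfrac{292}{49}x_2 - \tfrac{992}{49}
  leading term x_2^{2}: no divisor's leading term divides it; move \tfrac{102}{49}x_2^{2} to the remainder.
  leading term x_2: no divisor's leading term divides it; move \tfrac{292}{49}x_2 to the remainder.
  leading term 1: no divisor's leading term divides it; move -\tfrac{992}{49} to the remainder.
  remainder \tfrac{102}{49}x_2^{2} + \tfrac{292}{49}x_2 - \tfrac{992}{49} ≠ 0; add h_3 = \tfrac{102}{49}x_2^{2} + \tfrac{292}{49}x_2 - \tfrac{992}{49} to the basis.

S(f_1,h_3): leading monomials are coprime, so the S-polynomial reduces to 0 (Buchberger's first criterion).
S(f_2,h_3): leading monomials are coprime, so the S-polynomial reduces to 0 (Buchberger's first criterion).
Every S-polynomial of the final basis reduces to 0, so we have a Gröbner basis.
Inter-reduce: drop elements whose leading term is divisible by another's, tail-reduce, and make monic.
Reduced Gröbner basis: {x_1 - \tfrac{12}{7}x_2 - \tfrac{11}{7}, x_2^{2} + \tfrac{146}{51}x_2 - \tfrac{496}{51}}.

Since the basis is lex-ordered, x_2^{2} + \tfrac{146}{51}x_2 - \tfrac{496}{51} is univariate in x_2. Its roots are {-248/51, 2}. Back-substituting each root into the other basis elements fixes the other coordinates.
  x_2 = -248/51: the earlier basis element becomes x_1 + \tfrac{115}{17} = 0, giving x_1 = -115/17 — point (-115/17, -248/51).
  x_2 = 2: the earlier basis element becomes x_1 - 5 = 0, giving x_1 = 5 — point (5, 2).
Check: every point annihilates each of the original generators.

{(-115/17, -248/51), (5, 2)}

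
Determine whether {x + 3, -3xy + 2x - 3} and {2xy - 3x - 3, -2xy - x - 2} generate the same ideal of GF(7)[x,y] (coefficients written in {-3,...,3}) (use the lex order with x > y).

Since reduced Gröbner bases are canonical representatives of ideals under a given ordering, it suffices to compute and compare them.
Buchberger on the first generating set:
f_1 = x + 3, LT = x.
f_2 = -3xy + 2x - 3, LT = xy.

S(f_1,f_2): lcm = xy. S = 3x + 3y - 1.
  reduce S modulo (f_1, f_2):
  remainder 3y - 3 ≠ 0; add g_3 = 3y - 3 to the basis.

The other S-polynomials (S(f_1,g_3), S(f_2,g_3)) all reduce to 0 modulo the current basis, so we have a Gröbner basis.
Inter-reduce: drop elements whose leading term is divisible by another's, tail-reduce, and make monic.
Reduced Gröbner basis: {x + 3, y - 1}.

Buchberger on the second generating set:
h_1 = 2xy - 3x - 3, LT = xy.
h_2 = -2xy - x - 2, LT = xy.

S(h_1,h_2): lcm = xy. S = -2x + 1.
  reduce S modulo (h_1, h_2):
  remainder -2x + 1 ≠ 0; add k_3 = -2x + 1 to the basis.

S(h_1,k_3): lcm = xy. S = 2x - 3y + 2.
  reduce S modulo (h_1, h_2, k_3):
  remainder -3y + 3 ≠ 0; add k_4 = -3y + 3 to the basis.

The other S-polynomials (S(h_2,k_3), S(h_1,k_4), S(h_2,k_4), S(k_3,k_4)) all reduce to 0 modulo the current basis, so we have a Gröbner basis.
Inter-reduce: drop elements whose leading term is divisible by another's, tail-reduce, and make monic.
Reduced Gröbner basis: {x + 3, y - 1}.

Same reduced basis, so the two generating sets span the same ideal.

Yes, the ideals are equal.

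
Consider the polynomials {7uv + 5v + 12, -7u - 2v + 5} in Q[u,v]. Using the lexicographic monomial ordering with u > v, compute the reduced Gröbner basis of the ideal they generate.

f_1 = 7uv + 5v + 12, LT = uv.
f_2 = -7u - 2v + 5, LT = u.

S(f_1,f_2): lcm = uv. S = -2/7v^2 + 10/7v + 12/7.
  leading term v^2: no divisor's leading term divides it; move -2/7v^2 to the remainder.
  leading term v: no divisor's leading term divides it; move 10/7v to the remainder.
  leading term 1: no divisor's leading term divides it; move 12/7 to the remainder.
  remainder -2/7v^2 + 10/7v + 12/7 ≠ 0; add g_3 = -2/7v^2 + 10/7v + 12/7 to the basis.

The other S-polynomials (S(f_1,g_3), S(f_2,g_3)) all reduce to 0 modulo the current basis, so we have a Gröbner basis.
Inter-reduce: drop elements whose leading term is divisible by another's, tail-reduce, and make monic.

G = {u + 2/7v - 5/7, v^2 - 5v - 6}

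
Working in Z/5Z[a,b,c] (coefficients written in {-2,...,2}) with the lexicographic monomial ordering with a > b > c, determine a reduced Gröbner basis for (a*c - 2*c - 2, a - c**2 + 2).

f_1 = a*c - 2*c - 2, LT = a*c.
f_2 = a - c**2 + 2, LT = a.

S(f_1,f_2): lcm = a*c. S = c**3 + c - 2.
  leading term c**3: no divisor's leading term divides it; move c**3 to the remainder.
  leading term c: no divisor's leading term divides it; move c to the remainder.
  leading term 1: no divisor's leading term divides it; move -2 to the remainder.
  remainder c**3 + c - 2 ≠ 0; add g_3 = c**3 + c - 2 to the basis.

The other S-polynomials (S(f_1,g_3), S(f_2,g_3)) all reduce to 0 modulo the current basis, so we have a Gröbner basis.
Inter-reduce: drop elements whose leading term is divisible by another's, tail-reduce, and make monic.

G = {a - c**2 + 2, c**3 + c - 2}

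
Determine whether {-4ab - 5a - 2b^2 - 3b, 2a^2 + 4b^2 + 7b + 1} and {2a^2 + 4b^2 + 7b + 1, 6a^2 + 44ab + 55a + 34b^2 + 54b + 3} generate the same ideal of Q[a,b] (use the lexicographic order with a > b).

Equality of ideals is decidable: compute both reduced Gröbner bases (unique for the ordering) and check whether they agree.
Buchberger on the first generating set:
f_1 = -4ab - 5a - 2b^2 - 3b, LT = ab.
f_2 = 2a^2 + 4b^2 + 7b + 1, LT = a^2.

S(f_1,f_2): lcm = a^2b. S = 5/4a^2 + 1/2ab^2 + 3/4ab - 2b^3 - 7/2b^2 - 1/2b.
  leading term a^2: subtract (5/8)·f_2 from 5/4a^2 + 1/2ab^2 + 3/4ab - 2b^3 - 7/2b^2 - 1/2b → 1/2ab^2 + 3/4ab - 2b^3 - 6b^2 - 39/8b - 5/8
  leading term ab^2: subtract (-1/8b)·f_1 from 1/2ab^2 + 3/4ab - 2b^3 - 6b^2 - 39/8b - 5/8 → 1/8ab - 9/4b^3 - 51/8b^2 - 39/8b - 5/8
  leading term ab: subtract (-1/32)·f_1 from 1/8ab - 9/4b^3 - 51/8b^2 - 39/8b - 5/8 → -5/32a - 9/4b^3 - 103/16b^2 - 159/32b - 5/8
  leading term a: no divisor's leading term divides it; move -5/32a to the remainder.
  leading term b^3: no divisor's leading term divides it; move -9/4b^3 to the remainder.
  leading term b^2: no divisor's leading term divides it; move -103/16b^2 to the remainder.
  leading term b: no divisor's leading term divides it; move -159/32b to the remainder.
  leading term 1: no divisor's leading term divides it; move -5/8 to the remainder.
  remainder -5/32a - 9/4b^3 - 103/16b^2 - 159/32b - 5/8 ≠ 0; add g_3 = -5/32a - 9/4b^3 - 103/16b^2 - 159/32b - 5/8 to the basis.

S(f_1,g_3): lcm = ab. S = 5/4a - 72/5b^4 - 206/5b^3 - 313/10b^2 - 13/4b.
  leading term a: subtract (-8)·g_3 from 5/4a - 72/5b^4 - 206/5b^3 - 313/10b^2 - 13/4b → -72/5b^4 - 296/5b^3 - 414/5b^2 - 43b - 5
  leading term b^4: no divisor's leading term divides it; move -72/5b^4 to the remainder.
  leading term b^3: no divisor's leading term divides it; move -296/5b^3 to the remainder.
  leading term b^2: no divisor's leading term divides it; move -414/5b^2 to the remainder.
  leading term b: no divisor's leading term divides it; move -43b to the remainder.
  leading term 1: no divisor's leading term divides it; move -5 to the remainder.
  remainder -72/5b^4 - 296/5b^3 - 414/5b^2 - 43b - 5 ≠ 0; add g_4 = -72/5b^4 - 296/5b^3 - 414/5b^2 - 43b - 5 to the basis.

The other S-polynomials (S(f_2,g_3), S(f_1,g_4), S(f_2,g_4), S(g_3,g_4)) all reduce to 0 modulo the current basis, so we have a Gröbner basis.
Inter-reduce: drop elements whose leading term is divisible by another's, tail-reduce, and make monic.
Reduced Gröbner basis: {a + 72/5b^3 + 206/5b^2 + 159/5b + 4, b^4 + 37/9b^3 + 23/4b^2 + 215/72b + 25/72}.

Buchberger on the second generating set:
h_1 = 2a^2 + 4b^2 + 7b + 1, LT = a^2.
h_2 = 6a^2 + 44ab + 55a + 34b^2 + 54b + 3, LT = a^2.

S(h_1,h_2): lcm = a^2. S = -22/3ab - 55/6a - 11/3b^2 - 11/2b.
  leading term ab: no divisor's leading term divides it; move -22/3ab to the remainder.
  leading term a: no divisor's leading term divides it; move -55/6a to the remainder.
  leading term b^2: no divisor's leading term divides it; move -11/3b^2 to the remainder.
  leading term b: no divisor's leading term divides it; move -11/2b to the remainder.
  remainder -22/3ab - 55/6a - 11/3b^2 - 11/2b ≠ 0; add k_3 = -22/3ab - 55/6a - 11/3b^2 - 11/2b to the basis.

S(h_1,k_3): lcm = a^2b. S = -5/4a^2 - 1/2ab^2 - 3/4ab + 2b^3 + 7/2b^2 + 1/2b.
  leading term a^2: subtract (-5/8)·h_1 from -5/4a^2 - 1/2ab^2 - 3/4ab + 2b^3 + 7/2b^2 + 1/2b → -1/2ab^2 - 3/4ab + 2b^3 + 6b^2 + 39/8b + 5/8
  leading term ab^2: subtract (3/44b)·k_3 from -1/2ab^2 - 3/4ab + 2b^3 + 6b^2 + 39/8b + 5/8 → -1/8ab + 9/4b^3 + 51/8b^2 + 39/8b + 5/8
  leading term ab: subtract (3/176)·k_3 from -1/8ab + 9/4b^3 + 51/8b^2 + 39/8b + 5/8 → 5/32a + 9/4b^3 + 103/16b^2 + 159/32b + 5/8
  leading term a: no divisor's leading term divides it; move 5/32a to the remainder.
  leading term b^3: no divisor's leading term divides it; move 9/4b^3 to the remainder.
  leading term b^2: no divisor's leading term divides it; move 103/16b^2 to the remainder.
  leading term b: no divisor's leading term divides it; move 159/32b to the remainder.
  leading term 1: no divisor's leading term divides it; move 5/8 to the remainder.
  remainder 5/32a + 9/4b^3 + 103/16b^2 + 159/32b + 5/8 ≠ 0; add k_4 = 5/32a + 9/4b^3 + 103/16b^2 + 159/32b + 5/8 to the basis.

S(h_1,k_4): lcm = a^2. S = -72/5ab^3 - 206/5ab^2 - 159/5ab - 4a + 2b^2 + 7/2b + 1/2.
  leading term ab^3: subtract (108/55b^2)·k_3 from -72/5ab^3 - 206/5ab^2 - 159/5ab - 4a + 2b^2 + 7/2b + 1/2 → -116/5ab^2 - 159/5ab - 4a + 36/5b^4 + 54/5b^3 + 2b^2 + 7/2b + 1/2
  leading term ab^2: subtract (174/55b)·k_3 from -116/5ab^2 - 159/5ab - 4a + 36/5b^4 + 54/5b^3 + 2b^2 + 7/2b + 1/2 → -14/5ab - 4a + 36/5b^4 + 112/5b^3 + 97/5b^2 + 7/2b + 1/2
  leading term ab: subtract (21/55)·k_3 from -14/5ab - 4a + 36/5b^4 + 112/5b^3 + 97/5b^2 + 7/2b + 1/2 → -1/2a + 36/5b^4 + 112/5b^3 + 104/5b^2 + 28/5b + 1/2
  leading term a: subtract (-16/5)·k_4 from -1/2a + 36/5b^4 + 112/5b^3 + 104/5b^2 + 28/5b + 1/2 → 36/5b^4 + 148/5b^3 + 207/5b^2 + 43/2b + 5/2
  leading term b^4: no divisor's leading term divides it; move 36/5b^4 to the remainder.
  leading term b^3: no divisor's leading term divides it; move 148/5b^3 to the remainder.
  leading term b^2: no divisor's leading term divides it; move 207/5b^2 to the remainder.
  leading term b: no divisor's leading term divides it; move 43/2b to the remainder.
  leading term 1: no divisor's leading term divides it; move 5/2 to the remainder.
  remainder 36/5b^4 + 148/5b^3 + 207/5b^2 + 43/2b + 5/2 ≠ 0; add k_5 = 36/5b^4 + 148/5b^3 + 207/5b^2 + 43/2b + 5/2 to the basis.

The other S-polynomials (S(h_2,k_3), S(h_2,k_4), S(k_3,k_4), S(h_1,k_5), S(h_2,k_5), S(k_3,k_5), S(k_4,k_5)) all reduce to 0 modulo the current basis, so we have a Gröbner basis.
Inter-reduce: drop elements whose leading term is divisible by another's, tail-reduce, and make monic.
Reduced Gröbner basis: {a + 72/5b^3 + 206/5b^2 + 159/5b + 4, b^4 + 37/9b^3 + 23/4b^2 + 215/72b + 25/72}.

The two bases agree; hence the ideals are identical.
The same test decides containment: I ⊆ J iff every generator of I reduces to 0 modulo a Gröbner basis of J.

Yes, the ideals are equal.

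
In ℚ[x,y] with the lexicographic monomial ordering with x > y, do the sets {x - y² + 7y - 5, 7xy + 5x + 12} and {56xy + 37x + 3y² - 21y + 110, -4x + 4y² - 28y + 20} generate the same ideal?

For a fixed monomial order, each ideal has a unique reduced Gröbner basis; comparing bases decides equality.
Buchberger on the first generating set:
f_1 = x - y² + 7y - 5, LT = x.
f_2 = 7xy + 5x + 12, LT = xy.

S(f_1,f_2): lcm = xy. S = -5/7x - y³ + 7y² - 5y - 12/7.
  leading term x: subtract (-5/7)·f_1 from -5/7x - y³ + 7y² - 5y - 12/7 → -y³ + 44/7y² - 37/7
  leading term y³: no divisor's leading term divides it; move -y³ to the remainder.
  leading term y²: no divisor's leading term divides it; move 44/7y² to the remainder.
  leading term 1: no divisor's leading term divides it; move -37/7 to the remainder.
  remainder -y³ + 44/7y² - 37/7 ≠ 0; add g_3 = -y³ + 44/7y² - 37/7 to the basis.

The other S-polynomials (S(f_1,g_3), S(f_2,g_3)) all reduce to 0 modulo the current basis, so we have a Gröbner basis.
Inter-reduce: drop elements whose leading term is divisible by another's, tail-reduce, and make monic.
Reduced Gröbner basis: {x - y² + 7y - 5, y³ - 44/7y² + 37/7}.

Buchberger on the second generating set:
h_1 = 56xy + 37x + 3y² - 21y + 110, LT = xy.
h_2 = -4x + 4y² - 28y + 20, LT = x.

S(h_1,h_2): lcm = xy. S = 37/56x + y³ - 389/56y² + 37/8y + 55/28.
  leading term x: subtract (-37/224)·h_2 from 37/56x + y³ - 389/56y² + 37/8y + 55/28 → y³ - 44/7y² + 295/56
  leading term y³: no divisor's leading term divides it; move y³ to the remainder.
  leading term y²: no divisor's leading term divides it; move -44/7y² to the remainder.
  leading term 1: no divisor's leading term divides it; move 295/56 to the remainder.
  remainder y³ - 44/7y² + 295/56 ≠ 0; add k_3 = y³ - 44/7y² + 295/56 to the basis.

The other S-polynomials (S(h_1,k_3), S(h_2,k_3)) all reduce to 0 modulo the current basis, so we have a Gröbner basis.
Inter-reduce: drop elements whose leading term is divisible by another's, tail-reduce, and make monic.
Reduced Gröbner basis: {x - y² + 7y - 5, y³ - 44/7y² + 295/56}.

Since the reduced bases disagree, the two ideals are not the same.

No, the ideals differ.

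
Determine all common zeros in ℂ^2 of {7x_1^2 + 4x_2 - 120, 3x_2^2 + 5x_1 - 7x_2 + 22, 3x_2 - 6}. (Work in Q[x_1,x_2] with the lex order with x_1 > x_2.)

Compute a lex Gröbner basis by Buchberger's algorithm.
f_1 = 7x_1^2 + 4x_2 - 120, LT = x_1^2.
f_2 = 5x_1 + 3x_2^2 - 7x_2 + 22, LT = x_1.
f_3 = 3x_2 - 6, LT = x_2.

The S-polynomials (S(f_1,f_2), S(f_1,f_3), S(f_2,f_3)) all reduce to 0 modulo the current basis, so we have a Gröbner basis.
Inter-reduce: drop elements whose leading term is divisible by another's, tail-reduce, and make monic.
Reduced Gröbner basis: {x_1 + 4, x_2 - 2}.

Elimination: the polynomial x_2 - 2 lies in the elimination ideal for x_2, so x_2 ∈ {2}. For each such x_2, the remaining basis elements (now univariate) give the rest of the solution.
  x_2 = 2: the earlier basis element becomes x_1 + 4 = 0, giving x_1 = -4 — point (-4, 2).

{(-4, 2)}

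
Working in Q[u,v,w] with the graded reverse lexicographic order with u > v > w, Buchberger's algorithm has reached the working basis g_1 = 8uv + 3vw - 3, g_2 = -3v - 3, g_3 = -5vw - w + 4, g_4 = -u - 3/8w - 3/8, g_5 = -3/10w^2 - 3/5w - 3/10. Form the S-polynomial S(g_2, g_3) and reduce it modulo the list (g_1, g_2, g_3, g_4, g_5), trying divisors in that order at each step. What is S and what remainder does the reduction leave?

lcm(LM(g_2), LM(g_3)) = vw.
S = (lcm/LT(g_2))·g_2 − (lcm/LT(g_3))·g_3 = 4/5w + 4/5.
Reduce S modulo (g_1, g_2, g_3, g_4, g_5) in that order:
  leading term w: no divisor's leading term divides it; move 4/5w to the remainder.
  leading term 1: no divisor's leading term divides it; move 4/5 to the remainder.
The remainder 4/5w + 4/5 is nonzero, so it would be added as the next basis element.

S(g_2, g_3) = 4/5w + 4/5; remainder on division = 4/5w + 4/5.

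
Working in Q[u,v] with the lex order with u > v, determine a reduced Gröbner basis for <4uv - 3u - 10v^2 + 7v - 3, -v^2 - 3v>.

Buchberger's algorithm terminates because the ascending chain of leading-term ideals stabilizes.

f_1 = 4uv - 3u - 10v^2 + 7v - 3, LT = uv.
f_2 = -v^2 - 3v, LT = v^2.

S(f_1,f_2): lcm = uv^2. S = -15/4uv - 5/2v^3 + 7/4v^2 - 3/4v.
  leading term uv: subtract (-15/16)·f_1 from -15/4uv - 5/2v^3 + 7/4v^2 - 3/4v → -45/16u - 5/2v^3 - 61/8v^2 + 93/16v - 45/16
  leading term u: no divisor's leading term divides it; move -45/16u to the remainder.
  leading term v^3: subtract (5/2v)·f_2 from -5/2v^3 - 61/8v^2 + 93/16v - 45/16 → -1/8v^2 + 93/16v - 45/16
  leading term v^2: subtract (1/8)·f_2 from -1/8v^2 + 93/16v - 45/16 → 99/16v - 45/16
  leading term v: no divisor's leading term divides it; move 99/16v to the remainder.
  leading term 1: no divisor's leading term divides it; move -45/16 to the remainder.
  remainder -45/16u + 99/16v - 45/16 ≠ 0; add g_3 = -45/16u + 99/16v - 45/16 to the basis.

The other S-polynomials (S(f_1,g_3), S(f_2,g_3)) all reduce to 0 modulo the current basis, so we have a Gröbner basis.
Inter-reduce: drop elements whose leading term is divisible by another's, tail-reduce, and make monic.

G = {u - 11/5v + 1, v^2 + 3v}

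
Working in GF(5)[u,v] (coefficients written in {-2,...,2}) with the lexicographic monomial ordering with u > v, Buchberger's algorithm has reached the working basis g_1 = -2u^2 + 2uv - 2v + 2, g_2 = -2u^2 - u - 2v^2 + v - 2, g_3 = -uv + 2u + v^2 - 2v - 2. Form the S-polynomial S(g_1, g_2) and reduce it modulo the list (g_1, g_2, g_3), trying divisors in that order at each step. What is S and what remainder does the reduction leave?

lcm(LM(g_1), LM(g_2)) = u^2.
S = (lcm/LT(g_1))·g_1 − (lcm/LT(g_2))·g_2 = -uv + 2u - v^2 - v - 2.
Reduce S modulo (g_1, g_2, g_3) in that order:
  leading term uv: subtract (1)·g_3 from -uv + 2u - v^2 - v - 2 → -2v^2 + v
  leading term v^2: no divisor's leading term divides it; move -2v^2 to the remainder.
  leading term v: no divisor's leading term divides it; move v to the remainder.
The remainder -2v^2 + v is nonzero, so it would be added as the next basis element.

S(g_1, g_2) = -uv + 2u - v^2 - v - 2; remainder on division = -2v^2 + v.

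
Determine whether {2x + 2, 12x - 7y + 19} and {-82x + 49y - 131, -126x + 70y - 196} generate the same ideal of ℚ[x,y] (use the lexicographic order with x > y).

Yes, the ideals are equal.

Equality of ideals is decidable: compute both reduced Gröbner bases (unique for the ordering) and check whether they agree.
Buchberger on the first generating set:
f_1 = 2x + 2, LT = x.
f_2 = 12x - 7y + 19, LT = x.

S(f_1,f_2): lcm = x. S = 7/12y - 7/12.
  reduce S modulo (f_1, f_2):
  remainder 7/12y - 7/12 ≠ 0; add g_3 = 7/12y - 7/12 to the basis.

The other S-polynomials (S(f_1,g_3), S(f_2,g_3)) all reduce to 0 modulo the current basis, so we have a Gröbner basis.
Inter-reduce: drop elements whose leading term is divisible by another's, tail-reduce, and make monic.
Reduced Gröbner basis: {x + 1, y - 1}.

Buchberger on the second generating set:
h_1 = -82x + 49y - 131, LT = x.
h_2 = -126x + 70y - 196, LT = x.

S(h_1,h_2): lcm = x. S = -31/738y + 31/738.
  reduce S modulo (h_1, h_2):
  remainder -31/738y + 31/738 ≠ 0; add k_3 = -31/738y + 31/738 to the basis.

The other S-polynomials (S(h_1,k_3), S(h_2,k_3)) all reduce to 0 modulo the current basis, so we have a Gröbner basis.
Inter-reduce: drop elements whose leading term is divisible by another's, tail-reduce, and make monic.
Reduced Gröbner basis: {x + 1, y - 1}.

The two bases agree; hence the ideals are identical.
The choice of monomial ordering does not affect the verdict — as long as both bases are computed under the same ordering, their equality decides ideal equality.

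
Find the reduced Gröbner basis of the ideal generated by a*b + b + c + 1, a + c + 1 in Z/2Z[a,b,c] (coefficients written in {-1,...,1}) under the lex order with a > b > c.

G = {a + c + 1, b*c + c + 1}

f_1 = a*b + b + c + 1, LT = a*b.
f_2 = a + c + 1, LT = a.

S(f_1,f_2): lcm = a*b. S = b*c + c + 1.
  leading term b*c: no divisor's leading term divides it; move b*c to the remainder.
  leading term c: no divisor's leading term divides it; move c to the remainder.
  leading term 1: no divisor's leading term divides it; move 1 to the remainder.
  remainder b*c + c + 1 ≠ 0; add g_3 = b*c + c + 1 to the basis.

The other S-polynomials (S(f_1,g_3), S(f_2,g_3)) all reduce to 0 modulo the current basis, so we have a Gröbner basis.
Inter-reduce: drop elements whose leading term is divisible by another's, tail-reduce, and make monic.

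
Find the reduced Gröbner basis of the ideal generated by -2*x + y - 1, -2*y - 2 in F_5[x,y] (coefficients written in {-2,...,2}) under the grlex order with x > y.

G = {x + 1, y + 1}

The reduced Gröbner basis is the canonical form of the ideal for this ordering.

f_1 = -2*x + y - 1, LT = x.
f_2 = -2*y - 2, LT = y.

S(f_1,f_2): leading monomials are coprime, so the S-polynomial reduces to 0 (Buchberger's first criterion).
Every S-polynomial of the final basis reduces to 0, so we have a Gröbner basis.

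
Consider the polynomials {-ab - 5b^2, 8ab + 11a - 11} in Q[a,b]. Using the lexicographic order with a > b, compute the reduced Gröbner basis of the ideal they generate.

G = {a - 40/11b^2 - 1, b^3 + 11/8b^2 + 11/40b}

f_1 = -ab - 5b^2, LT = ab.
f_2 = 8ab + 11a - 11, LT = ab.

S(f_1,f_2): lcm = ab. S = -11/8a + 5b^2 + 11/8.
  reduce S modulo (f_1, f_2):
  remainder -11/8a + 5b^2 + 11/8 ≠ 0; add g_3 = -11/8a + 5b^2 + 11/8 to the basis.

S(f_1,g_3): lcm = ab. S = 40/11b^3 + 5b^2 + b.
  reduce S modulo (f_1, f_2, g_3):
  remainder 40/11b^3 + 5b^2 + b ≠ 0; add g_4 = 40/11b^3 + 5b^2 + b to the basis.

The other S-polynomials (S(f_2,g_3), S(f_1,g_4), S(f_2,g_4), S(g_3,g_4)) all reduce to 0 modulo the current basis, so we have a Gröbner basis.
Inter-reduce: drop elements whose leading term is divisible by another's, tail-reduce, and make monic.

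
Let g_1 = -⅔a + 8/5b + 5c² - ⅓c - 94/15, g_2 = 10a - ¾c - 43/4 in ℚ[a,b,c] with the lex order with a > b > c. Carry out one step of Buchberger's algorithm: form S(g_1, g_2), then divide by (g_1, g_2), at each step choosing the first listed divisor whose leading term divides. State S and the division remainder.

lcm(LM(g_1), LM(g_2)) = a.
S = (lcm/LT(g_1))·g_1 − (lcm/LT(g_2))·g_2 = -12/5b - 15/2c² + 23/40c + 419/40.
Reduce S modulo (g_1, g_2) in that order:
  leading term b: no divisor's leading term divides it; move -12/5b to the remainder.
  leading term c²: no divisor's leading term divides it; move -15/2c² to the remainder.
  leading term c: no divisor's leading term divides it; move 23/40c to the remainder.
  leading term 1: no divisor's leading term divides it; move 419/40 to the remainder.
The remainder -12/5b - 15/2c² + 23/40c + 419/40 is nonzero, so it would be added as the next basis element.

S(g_1, g_2) = -12/5b - 15/2c² + 23/40c + 419/40; remainder on division = -12/5b - 15/2c² + 23/40c + 419/40.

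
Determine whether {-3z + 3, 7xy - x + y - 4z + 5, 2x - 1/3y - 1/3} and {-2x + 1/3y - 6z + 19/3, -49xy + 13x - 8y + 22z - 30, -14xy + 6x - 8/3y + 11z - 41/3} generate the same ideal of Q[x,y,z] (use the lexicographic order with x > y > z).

Two ideals are equal iff their reduced Gröbner bases coincide (the reduced basis is unique for a fixed ordering).
Buchberger on the first generating set:
f_1 = -3z + 3, LT = z.
f_2 = 7xy - x + y - 4z + 5, LT = xy.
f_3 = 2x - 1/3y - 1/3, LT = x.

S(f_1,f_2): leading monomials are coprime, so the S-polynomial reduces to 0 (Buchberger's first criterion).
S(f_1,f_3): leading monomials are coprime, so the S-polynomial reduces to 0 (Buchberger's first criterion).
S(f_2,f_3): lcm = xy. S = -1/7x + 1/6y^2 + 13/42y - 4/7z + 5/7.
  leading term x: subtract (-1/14)·f_3 from -1/7x + 1/6y^2 + 13/42y - 4/7z + 5/7 → 1/6y^2 + 2/7y - 4/7z + 29/42
  leading term y^2: no divisor's leading term divides it; move 1/6y^2 to the remainder.
  leading term y: no divisor's leading term divides it; move 2/7y to the remainder.
  leading term z: subtract (4/21)·f_1 from -4/7z + 29/42 → 5/42
  leading term 1: no divisor's leading term divides it; move 5/42 to the remainder.
  remainder 1/6y^2 + 2/7y + 5/42 ≠ 0; add g_4 = 1/6y^2 + 2/7y + 5/42 to the basis.

S(f_1,g_4): leading monomials are coprime, so the S-polynomial reduces to 0 (Buchberger's first criterion).
S(f_2,g_4): lcm = xy^2. S = -13/7xy - 5/7x + 1/7y^2 - 4/7yz + 5/7y.
  leading term xy: subtract (-13/49)·f_2 from -13/7xy - 5/7x + 1/7y^2 - 4/7yz + 5/7y → -48/49x + 1/7y^2 - 4/7yz + 48/49y - 52/49z + 65/49
  leading term x: subtract (-24/49)·f_3 from -48/49x + 1/7y^2 - 4/7yz + 48/49y - 52/49z + 65/49 → 1/7y^2 - 4/7yz + 40/49y - 52/49z + 57/49
  leading term y^2: subtract (6/7)·g_4 from 1/7y^2 - 4/7yz + 40/49y - 52/49z + 57/49 → -4/7yz + 4/7y - 52/49z + 52/49
  leading term yz: subtract (4/21y)·f_1 from -4/7yz + 4/7y - 52/49z + 52/49 → -52/49z + 52/49
  leading term z: subtract (52/147)·f_1 from -52/49z + 52/49 → 0
  remainder 0.

S(f_3,g_4): leading monomials are coprime, so the S-polynomial reduces to 0 (Buchberger's first criterion).
Every S-polynomial of the final basis reduces to 0, so we have a Gröbner basis.
Inter-reduce: drop elements whose leading term is divisible by another's, tail-reduce, and make monic.
Reduced Gröbner basis: {x - 1/6y - 1/6, y^2 + 12/7y + 5/7, z - 1}.

Buchberger on the second generating set:
h_1 = -2x + 1/3y - 6z + 19/3, LT = x.
h_2 = -49xy + 13x - 8y + 22z - 30, LT = xy.
h_3 = -14xy + 6x - 8/3y + 11z - 41/3, LT = xy.

S(h_1,h_2): lcm = xy. S = 13/49x - 1/6y^2 + 3yz - 979/294y + 22/49z - 30/49.
  leading term x: subtract (-13/98)·h_1 from 13/49x - 1/6y^2 + 3yz - 979/294y + 22/49z - 30/49 → -1/6y^2 + 3yz - 23/7y - 17/49z + 67/294
  leading term y^2: no divisor's leading term divides it; move -1/6y^2 to the remainder.
  leading term yz: no divisor's leading term divides it; move 3yz to the remainder.
  leading term y: no divisor's leading term divides it; move -23/7y to the remainder.
  leading term z: no divisor's leading term divides it; move -17/49z to the remainder.
  leading term 1: no divisor's leading term divides it; move 67/294 to the remainder.
  remainder -1/6y^2 + 3yz - 23/7y - 17/49z + 67/294 ≠ 0; add k_4 = -1/6y^2 + 3yz - 23/7y - 17/49z + 67/294 to the basis.

S(h_1,h_3): lcm = xy. S = 3/7x - 1/6y^2 + 3yz - 47/14y + 11/14z - 41/42.
  leading term x: subtract (-3/14)·h_1 from 3/7x - 1/6y^2 + 3yz - 47/14y + 11/14z - 41/42 → -1/6y^2 + 3yz - 23/7y - 1/2z + 8/21
  leading term y^2: subtract (1)·k_4 from -1/6y^2 + 3yz - 23/7y - 1/2z + 8/21 → -15/98z + 15/98
  leading term z: no divisor's leading term divides it; move -15/98z to the remainder.
  leading term 1: no divisor's leading term divides it; move 15/98 to the remainder.
  remainder -15/98z + 15/98 ≠ 0; add k_5 = -15/98z + 15/98 to the basis.

S(h_2,h_3): lcm = xy. S = 8/49x - 4/147y + 33/98z - 107/294.
  leading term x: subtract (-4/49)·h_1 from 8/49x - 4/147y + 33/98z - 107/294 → -15/98z + 15/98
  leading term z: subtract (1)·k_5 from -15/98z + 15/98 → 0
  remainder 0.

S(h_1,k_4): leading monomials are coprime, so the S-polynomial reduces to 0 (Buchberger's first criterion).
S(h_2,k_4): lcm = xy^2. S = 18xyz - 979/49xy - 102/49xz + 67/49x + 8/49y^2 - 22/49yz + 30/49y.
  leading term xyz: subtract (-9yz)·h_1 from 18xyz - 979/49xy - 102/49xz + 67/49x + 8/49y^2 - 22/49yz + 30/49y → -979/49xy - 102/49xz + 67/49x + 3y^2z + 8/49y^2 - 54yz^2 + 2771/49yz + 30/49y
  leading term xy: subtract (979/98y)·h_1 from -979/49xy - 102/49xz + 67/49x + 3y^2z + 8/49y^2 - 54yz^2 + 2771/49yz + 30/49y → -102/49xz + 67/49x + 3y^2z - 19/6y^2 - 54yz^2 + 5708/49yz - 18421/294y
  leading term xz: subtract (51/49z)·h_1 from -102/49xz + 67/49x + 3y^2z - 19/6y^2 - 54yz^2 + 5708/49yz - 18421/294y → 67/49x + 3y^2z - 19/6y^2 - 54yz^2 + 813/7yz - 18421/294y + 306/49z^2 - 323/49z
  leading term x: subtract (-67/98)·h_1 from 67/49x + 3y^2z - 19/6y^2 - 54yz^2 + 813/7yz - 18421/294y + 306/49z^2 - 323/49z → 3y^2z - 19/6y^2 - 54yz^2 + 813/7yz - 437/7y + 306/49z^2 - 524/49z + 1273/294
  leading term y^2z: subtract (-18z)·k_4 from 3y^2z - 19/6y^2 - 54yz^2 + 813/7yz - 437/7y + 306/49z^2 - 524/49z + 1273/294 → -19/6y^2 + 57yz - 437/7y - 323/49z + 1273/294
  leading term y^2: subtract (19)·k_4 from -19/6y^2 + 57yz - 437/7y - 323/49z + 1273/294 → 0
  remainder 0.

S(h_3,k_4): lcm = xy^2. S = 18xyz - 141/7xy - 102/49xz + 67/49x + 4/21y^2 - 11/14yz + 41/42y.
  leading term xyz: subtract (-9yz)·h_1 from 18xyz - 141/7xy - 102/49xz + 67/49x + 4/21y^2 - 11/14yz + 41/42y → -141/7xy - 102/49xz + 67/49x + 3y^2z + 4/21y^2 - 54yz^2 + 787/14yz + 41/42y
  leading term xy: subtract (141/14y)·h_1 from -141/7xy - 102/49xz + 67/49x + 3y^2z + 4/21y^2 - 54yz^2 + 787/14yz + 41/42y → -102/49xz + 67/49x + 3y^2z - 19/6y^2 - 54yz^2 + 1633/14yz - 1319/21y
  leading term xz: subtract (51/49z)·h_1 from -102/49xz + 67/49x + 3y^2z - 19/6y^2 - 54yz^2 + 1633/14yz - 1319/21y → 67/49x + 3y^2z - 19/6y^2 - 54yz^2 + 11397/98yz - 1319/21y + 306/49z^2 - 323/49z
  leading term x: subtract (-67/98)·h_1 from 67/49x + 3y^2z - 19/6y^2 - 54yz^2 + 11397/98yz - 1319/21y + 306/49z^2 - 323/49z → 3y^2z - 19/6y^2 - 54yz^2 + 11397/98yz - 6133/98y + 306/49z^2 - 524/49z + 1273/294
  leading term y^2z: subtract (-18z)·k_4 from 3y^2z - 19/6y^2 - 54yz^2 + 11397/98yz - 6133/98y + 306/49z^2 - 524/49z + 1273/294 → -19/6y^2 + 5601/98yz - 6133/98y - 323/49z + 1273/294
  leading term y^2: subtract (19)·k_4 from -19/6y^2 + 5601/98yz - 6133/98y - 323/49z + 1273/294 → 15/98yz - 15/98y
  leading term yz: subtract (-y)·k_5 from 15/98yz - 15/98y → 0
  remainder 0.

S(h_1,k_5): leading monomials are coprime, so the S-polynomial reduces to 0 (Buchberger's first criterion).
S(h_2,k_5): leading monomials are coprime, so the S-polynomial reduces to 0 (Buchberger's first criterion).
S(h_3,k_5): leading monomials are coprime, so the S-polynomial reduces to 0 (Buchberger's first criterion).
S(k_4,k_5): leading monomials are coprime, so the S-polynomial reduces to 0 (Buchberger's first criterion).
Every S-polynomial of the final basis reduces to 0, so we have a Gröbner basis.
Inter-reduce: drop elements whose leading term is divisible by another's, tail-reduce, and make monic.
Reduced Gröbner basis: {x - 1/6y - 1/6, y^2 + 12/7y + 5/7, z - 1}.

These coincide, so the ideals are equal.

Yes, the ideals are equal.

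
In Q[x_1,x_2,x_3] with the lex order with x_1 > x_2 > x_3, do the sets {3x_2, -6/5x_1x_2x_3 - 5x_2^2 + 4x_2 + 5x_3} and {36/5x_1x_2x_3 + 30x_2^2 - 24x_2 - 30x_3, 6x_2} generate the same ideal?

Yes, the ideals are equal.

For a fixed monomial order, each ideal has a unique reduced Gröbner basis; comparing bases decides equality.
Buchberger on the first generating set:
f_1 = 3x_2, LT = x_2.
f_2 = -6/5x_1x_2x_3 - 5x_2^2 + 4x_2 + 5x_3, LT = x_1x_2x_3.

S(f_1,f_2): lcm = x_1x_2x_3. S = -25/6x_2^2 + 10/3x_2 + 25/6x_3.
  leading term x_2^2: subtract (-25/18x_2)·f_1 from -25/6x_2^2 + 10/3x_2 + 25/6x_3 → 10/3x_2 + 25/6x_3
  leading term x_2: subtract (10/9)·f_1 from 10/3x_2 + 25/6x_3 → 25/6x_3
  leading term x_3: no divisor's leading term divides it; move 25/6x_3 to the remainder.
  remainder 25/6x_3 ≠ 0; add g_3 = 25/6x_3 to the basis.

The other S-polynomials (S(f_1,g_3), S(f_2,g_3)) all reduce to 0 modulo the current basis, so we have a Gröbner basis.
Inter-reduce: drop elements whose leading term is divisible by another's, tail-reduce, and make monic.
Reduced Gröbner basis: {x_2, x_3}.

Buchberger on the second generating set:
h_1 = 36/5x_1x_2x_3 + 30x_2^2 - 24x_2 - 30x_3, LT = x_1x_2x_3.
h_2 = 6x_2, LT = x_2.

S(h_1,h_2): lcm = x_1x_2x_3. S = 25/6x_2^2 - 10/3x_2 - 25/6x_3.
  leading term x_2^2: subtract (25/36x_2)·h_2 from 25/6x_2^2 - 10/3x_2 - 25/6x_3 → -10/3x_2 - 25/6x_3
  leading term x_2: subtract (-5/9)·h_2 from -10/3x_2 - 25/6x_3 → -25/6x_3
  leading term x_3: no divisor's leading term divides it; move -25/6x_3 to the remainder.
  remainder -25/6x_3 ≠ 0; add k_3 = -25/6x_3 to the basis.

The other S-polynomials (S(h_1,k_3), S(h_2,k_3)) all reduce to 0 modulo the current basis, so we have a Gröbner basis.
Inter-reduce: drop elements whose leading term is divisible by another's, tail-reduce, and make monic.
Reduced Gröbner basis: {x_2, x_3}.

The two bases agree; hence the ideals are identical.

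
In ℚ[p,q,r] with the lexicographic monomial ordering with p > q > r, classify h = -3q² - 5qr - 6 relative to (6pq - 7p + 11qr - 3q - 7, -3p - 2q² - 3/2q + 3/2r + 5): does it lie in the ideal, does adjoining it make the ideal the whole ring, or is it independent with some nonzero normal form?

-3q² - 5qr - 6 is independent of I; its normal form modulo I is -3q² - 5qr - 6.

First compute the reduced Gröbner basis of I by Buchberger's algorithm.
f_1 = 6pq - 7p + 11qr - 3q - 7, LT = pq.
f_2 = -3p - 2q² - 3/2q + 3/2r + 5, LT = p.

S(f_1,f_2): lcm = pq. S = -7/6p - ⅔q³ - ½q² + 7/3qr + 7/6q - 7/6.
  reduce S modulo (f_1, f_2):
  remainder -⅔q³ + 5/18q² + 7/3qr + 7/4q - 7/12r - 28/9 ≠ 0; add k_3 = -⅔q³ + 5/18q² + 7/3qr + 7/4q - 7/12r - 28/9 to the basis.

The other S-polynomials (S(f_1,k_3), S(f_2,k_3)) all reduce to 0 modulo the current basis, so we have a Gröbner basis.
Inter-reduce: drop elements whose leading term is divisible by another's, tail-reduce, and make monic.
Reduced Gröbner basis: {p + ⅔q² + ½q - ½r - 5/3, q³ - 5/12q² - 7/2qr - 21/8q + ⅞r + 14/3}.
Label its elements g_1 = p + ⅔q² + ½q - ½r - 5/3, g_2 = q³ - 5/12q² - 7/2qr - 21/8q + ⅞r + 14/3.

Reduce h = -3q² - 5qr - 6 modulo G:
  leading term q²: no divisor's leading term divides it; move -3q² to the remainder.
  leading term qr: no divisor's leading term divides it; move -5qr to the remainder.
  leading term 1: no divisor's leading term divides it; move -6 to the remainder.
  normal form = -3q² - 5qr - 6.
The normal form is nonzero, so h ∉ I. Since h minus its normal form lies in I, I + (h) = I + (n) where n = -3q² - 5qr - 6; decide whether this ideal is the whole ring.
Run Buchberger on G together with n (pairs among the g_i already reduce to 0 since G is a Gröbner basis):
g_1 = p + ⅔q² + ½q - ½r - 5/3, LT = p.
g_2 = q³ - 5/12q² - 7/2qr - 21/8q + ⅞r + 14/3, LT = q³.
n = -3q² - 5qr - 6, LT = q².

S(g_2,n): lcm = q³. S = -5/3q²r - 5/12q² - 7/2qr - 37/8q + ⅞r + 14/3.
  reduce S modulo (g_1, g_2, n):
  remainder 25/9qr² - 101/36qr - 37/8q + 101/24r + 11/2 ≠ 0; add m_4 = 25/9qr² - 101/36qr - 37/8q + 101/24r + 11/2 to the basis.

S(g_2,m_4): lcm = q³r². S = 101/100q³r + 333/200q³ - 5/12q²r² - 303/200q²r - 99/50q² - 7/2qr³ - 21/8qr² + ⅞r³ + 14/3r².
  reduce S modulo (g_1, g_2, n, m_4):
  remainder 23401/4000qr + 33633/8000q + ⅞r³ + 133/15r² + 13797/8000r - 9999/2000 ≠ 0; add m_5 = 23401/4000qr + 33633/8000q + ⅞r³ + 133/15r² + 13797/8000r - 9999/2000 to the basis.

S(n,m_4): lcm = q²r². S = 101/100q²r + 333/200q² + 5/3qr³ - 303/200qr - 99/50q + 2r².
  reduce S modulo (g_1, g_2, n, m_4, m_5):
  remainder -8342793/9360400q + 1515/6686r³ + 236837/133720r² - 6516691/1337200r - 1082223/234010 ≠ 0; add m_6 = -8342793/9360400q + 1515/6686r³ + 236837/133720r² - 6516691/1337200r - 1082223/234010 to the basis.

S(m_4,m_5): lcm = qr². S = -4045151/2340100qr - 333/200q - 500/3343r⁴ - 15200/10029r³ - 1971/6686r² + 11090103/4680200r + 99/50.
  reduce S modulo (g_1, g_2, n, m_4, m_5, m_6):
  remainder -500/3343r⁴ - 13685/10029r³ + 14893/10029r² + 121470/23401r + 63099/23401 ≠ 0; add m_7 = -500/3343r⁴ - 13685/10029r³ + 14893/10029r² + 121470/23401r + 63099/23401 to the basis.

The other S-polynomials (S(g_1,g_2), S(g_1,n), S(g_1,m_4), S(g_1,m_5), S(g_2,m_5), S(n,m_5), S(g_1,m_6), S(g_2,m_6), S(n,m_6), S(m_4,m_6), S(m_5,m_6), S(g_1,m_7), S(g_2,m_7), S(n,m_7), S(m_4,m_7), S(m_5,m_7), S(m_6,m_7)) all reduce to 0 modulo the current basis, so we have a Gröbner basis.
Inter-reduce: drop elements whose leading term is divisible by another's, tail-reduce, and make monic.
Reduced Gröbner basis: {p + 4140500/8342793r³ + 106728335/25028379r² - 20223605/2780931r - 9906611/926977, q - 707000/2780931r³ - 16578590/8342793r² + 45616837/8342793r + 4809880/926977, r⁴ + 2737/300r³ - 14893/1500r² - 12147/350r - 63099/3500}.
The reduced Gröbner basis of I + (h) is {p + 4140500/8342793r³ + 106728335/25028379r² - 20223605/2780931r - 9906611/926977, q - 707000/2780931r³ - 16578590/8342793r² + 45616837/8342793r + 4809880/926977, r⁴ + 2737/300r³ - 14893/1500r² - 12147/350r - 63099/3500} ≠ {1}, a proper ideal, so the enlarged system stays consistent: h is independent of I, with normal form -3q² - 5qr - 6.

Ideal membership is decidable via reduction modulo a Gröbner basis.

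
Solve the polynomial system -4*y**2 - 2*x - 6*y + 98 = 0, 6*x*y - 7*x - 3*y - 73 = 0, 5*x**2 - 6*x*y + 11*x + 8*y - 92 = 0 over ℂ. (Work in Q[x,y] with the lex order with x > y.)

{(5, 4)}

Compute a lex Gröbner basis by Buchberger's algorithm.
f_1 = -2*x - 4*y**2 - 6*y + 98, LT = x.
f_2 = 6*x*y - 7*x - 3*y - 73, LT = x*y.
f_3 = 5*x**2 - 6*x*y + 11*x + 8*y - 92, LT = x**2.

S(f_1,f_2): lcm = x*y. S = 7/6*x + 2*y**3 + 3*y**2 - 97/2*y + 73/6.
  leading term x: subtract (-7/12)·f_1 from 7/6*x + 2*y**3 + 3*y**2 - 97/2*y + 73/6 → 2*y**3 + 2/3*y**2 - 52*y + 208/3
  leading term y**3: no divisor's leading term divides it; move 2*y**3 to the remainder.
  leading term y**2: no divisor's leading term divides it; move 2/3*y**2 to the remainder.
  leading term y: no divisor's leading term divides it; move -52*y to the remainder.
  leading term 1: no divisor's leading term divides it; move 208/3 to the remainder.
  remainder 2*y**3 + 2/3*y**2 - 52*y + 208/3 ≠ 0; add h_4 = 2*y**3 + 2/3*y**2 - 52*y + 208/3 to the basis.

S(f_1,f_3): lcm = x**2. S = 2*x*y**2 + 21/5*x*y - 256/5*x - 8/5*y + 92/5.
  leading term x*y**2: subtract (-y**2)·f_1 from 2*x*y**2 + 21/5*x*y - 256/5*x - 8/5*y + 92/5 → 21/5*x*y - 256/5*x - 4*y**4 - 6*y**3 + 98*y**2 - 8/5*y + 92/5
  leading term x*y: subtract (-21/10*y)·f_1 from 21/5*x*y - 256/5*x - 4*y**4 - 6*y**3 + 98*y**2 - 8/5*y + 92/5 → -256/5*x - 4*y**4 - 72/5*y**3 + 427/5*y**2 + 1021/5*y + 92/5
  leading term x: subtract (128/5)·f_1 from -256/5*x - 4*y**4 - 72/5*y**3 + 427/5*y**2 + 1021/5*y + 92/5 → -4*y**4 - 72/5*y**3 + 939/5*y**2 + 1789/5*y - 12452/5
  leading term y**4: subtract (-2*y)·h_4 from -4*y**4 - 72/5*y**3 + 939/5*y**2 + 1789/5*y - 12452/5 → -196/15*y**3 + 419/5*y**2 + 7447/15*y - 12452/5
  leading term y**3: subtract (-98/15)·h_4 from -196/15*y**3 + 419/5*y**2 + 7447/15*y - 12452/5 → 3967/45*y**2 + 2351/15*y - 91684/45
  leading term y**2: no divisor's leading term divides it; move 3967/45*y**2 to the remainder.
  leading term y: no divisor's leading term divides it; move 2351/15*y to the remainder.
  leading term 1: no divisor's leading term divides it; move -91684/45 to the remainder.
  remainder 3967/45*y**2 + 2351/15*y - 91684/45 ≠ 0; add h_5 = 3967/45*y**2 + 2351/15*y - 91684/45 to the basis.

S(f_2,f_3): lcm = x**2*y. S = -7/6*x**2 + 6/5*x*y**2 - 27/10*x*y - 73/6*x - 8/5*y**2 + 92/5*y.
  leading term x**2: subtract (7/12*x)·f_1 from -7/6*x**2 + 6/5*x*y**2 - 27/10*x*y - 73/6*x - 8/5*y**2 + 92/5*y → 53/15*x*y**2 + 4/5*x*y - 208/3*x - 8/5*y**2 + 92/5*y
  leading term x*y**2: subtract (-53/30*y**2)·f_1 from 53/15*x*y**2 + 4/5*x*y - 208/3*x - 8/5*y**2 + 92/5*y → 4/5*x*y - 208/3*x - 106/15*y**4 - 53/5*y**3 + 2573/15*y**2 + 92/5*y
  leading term x*y: subtract (-2/5*y)·f_1 from 4/5*x*y - 208/3*x - 106/15*y**4 - 53/5*y**3 + 2573/15*y**2 + 92/5*y → -208/3*x - 106/15*y**4 - 61/5*y**3 + 2537/15*y**2 + 288/5*y
  leading term x: subtract (104/3)·f_1 from -208/3*x - 106/15*y**4 - 61/5*y**3 + 2537/15*y**2 + 288/5*y → -106/15*y**4 - 61/5*y**3 + 1539/5*y**2 + 1328/5*y - 10192/3
  leading term y**4: subtract (-53/15*y)·h_4 from -106/15*y**4 - 61/5*y**3 + 1539/5*y**2 + 1328/5*y - 10192/3 → -443/45*y**3 + 1861/15*y**2 + 22976/45*y - 10192/3
  leading term y**3: subtract (-443/90)·h_4 from -443/45*y**3 + 1861/15*y**2 + 22976/45*y - 10192/3 → 17192/135*y**2 + 11458/45*y - 412568/135
  leading term y**2: subtract (17192/11901)·h_5 from 17192/135*y**2 + 11458/45*y - 412568/135 → 1678498/59505*y - 6713992/59505
  leading term y: no divisor's leading term divides it; move 1678498/59505*y to the remainder.
  leading term 1: no divisor's leading term divides it; move -6713992/59505 to the remainder.
  remainder 1678498/59505*y - 6713992/59505 ≠ 0; add h_6 = 1678498/59505*y - 6713992/59505 to the basis.

The other S-polynomials (S(f_1,h_4), S(f_2,h_4), S(f_3,h_4), S(f_1,h_5), S(f_2,h_5), S(f_3,h_5), S(h_4,h_5), S(f_1,h_6), S(f_2,h_6), S(f_3,h_6), S(h_4,h_6), S(h_5,h_6)) all reduce to 0 modulo the current basis, so we have a Gröbner basis.
Inter-reduce: drop elements whose leading term is divisible by another's, tail-reduce, and make monic.
Reduced Gröbner basis: {x - 5, y - 4}.

The lex basis is triangular: the last element involves only y. Solving y - 4 = 0 gives y ∈ {4}; substituting each value into the earlier elements determines the remaining variables.
  y = 4: the earlier basis element becomes x - 5 = 0, giving x = 5 — point (5, 4).
Check: every point annihilates each of the original generators.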